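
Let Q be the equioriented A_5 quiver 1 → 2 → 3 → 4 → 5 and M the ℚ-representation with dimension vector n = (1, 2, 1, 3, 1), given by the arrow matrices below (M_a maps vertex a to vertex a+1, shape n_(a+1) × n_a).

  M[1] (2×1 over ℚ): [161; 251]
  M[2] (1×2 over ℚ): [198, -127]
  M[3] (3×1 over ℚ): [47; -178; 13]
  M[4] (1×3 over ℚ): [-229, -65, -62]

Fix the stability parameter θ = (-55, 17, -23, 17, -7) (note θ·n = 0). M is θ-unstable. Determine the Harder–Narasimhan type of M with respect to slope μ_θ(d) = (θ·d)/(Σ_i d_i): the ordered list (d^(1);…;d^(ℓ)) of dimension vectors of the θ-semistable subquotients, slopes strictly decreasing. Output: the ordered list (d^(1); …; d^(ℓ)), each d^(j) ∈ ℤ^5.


Via rank(M_{q-1}∘⋯∘M_p): M ≅ I[1,5], I[2,2], I[4,4]^2.
μ_θ-semistable layers: μ^(1)=17; μ^(2)=5; μ^(3)=-3; μ^(4)=-55

((0, 1, 0, 2, 0); (0, 0, 0, 1, 1); (0, 1, 1, 0, 0); (1, 0, 0, 0, 0))


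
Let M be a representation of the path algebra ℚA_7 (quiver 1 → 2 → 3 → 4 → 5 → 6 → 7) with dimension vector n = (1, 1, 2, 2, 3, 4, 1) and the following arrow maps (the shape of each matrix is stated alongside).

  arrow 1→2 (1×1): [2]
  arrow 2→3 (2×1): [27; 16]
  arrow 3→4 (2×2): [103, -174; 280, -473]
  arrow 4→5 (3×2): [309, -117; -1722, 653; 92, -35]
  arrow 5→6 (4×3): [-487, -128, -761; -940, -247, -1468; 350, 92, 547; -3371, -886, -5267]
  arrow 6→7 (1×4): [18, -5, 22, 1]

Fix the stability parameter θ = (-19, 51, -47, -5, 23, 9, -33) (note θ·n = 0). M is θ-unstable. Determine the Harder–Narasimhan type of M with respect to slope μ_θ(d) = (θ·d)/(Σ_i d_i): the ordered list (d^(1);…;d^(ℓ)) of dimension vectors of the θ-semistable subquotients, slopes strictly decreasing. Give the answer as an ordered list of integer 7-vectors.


Via rank(M_{q-1}∘⋯∘M_p): M ≅ I[1,7], I[3,6], I[5,6], I[6,6].
μ_θ-semistable layers: μ^(1)=16; μ^(2)=9; μ^(3)=-1/3; μ^(4)=-5; μ^(5)=-19; μ^(6)=-47

((0, 0, 0, 0, 2, 2, 0); (0, 0, 0, 0, 0, 1, 0); (0, 1, 1, 1, 1, 1, 1); (0, 0, 0, 1, 0, 0, 0); (1, 0, 0, 0, 0, 0, 0); (0, 0, 1, 0, 0, 0, 0))


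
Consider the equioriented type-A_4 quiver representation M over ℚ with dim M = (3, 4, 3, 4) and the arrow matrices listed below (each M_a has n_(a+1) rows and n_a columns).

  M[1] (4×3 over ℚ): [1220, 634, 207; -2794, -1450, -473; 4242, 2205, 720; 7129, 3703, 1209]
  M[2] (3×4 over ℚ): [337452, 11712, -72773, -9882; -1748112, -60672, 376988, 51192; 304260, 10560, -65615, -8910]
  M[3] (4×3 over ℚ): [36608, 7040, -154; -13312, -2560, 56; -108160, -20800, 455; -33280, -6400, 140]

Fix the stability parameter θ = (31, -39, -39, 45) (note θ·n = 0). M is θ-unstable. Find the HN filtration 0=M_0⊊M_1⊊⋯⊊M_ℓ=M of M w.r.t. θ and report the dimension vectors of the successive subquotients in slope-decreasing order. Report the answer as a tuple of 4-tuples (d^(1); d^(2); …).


Barcode: M ≅ I[1,2]^2, I[1,4], I[2,2], I[3,3]^2, I[4,4]^3. HN layers by μ_θ (4 steps, strictly decreasing):
  μ^(1)=45; μ^(2)=-4; μ^(3)=-47/3; μ^(4)=-39

((0, 0, 0, 4); (2, 2, 0, 0); (1, 1, 1, 0); (0, 1, 2, 0))


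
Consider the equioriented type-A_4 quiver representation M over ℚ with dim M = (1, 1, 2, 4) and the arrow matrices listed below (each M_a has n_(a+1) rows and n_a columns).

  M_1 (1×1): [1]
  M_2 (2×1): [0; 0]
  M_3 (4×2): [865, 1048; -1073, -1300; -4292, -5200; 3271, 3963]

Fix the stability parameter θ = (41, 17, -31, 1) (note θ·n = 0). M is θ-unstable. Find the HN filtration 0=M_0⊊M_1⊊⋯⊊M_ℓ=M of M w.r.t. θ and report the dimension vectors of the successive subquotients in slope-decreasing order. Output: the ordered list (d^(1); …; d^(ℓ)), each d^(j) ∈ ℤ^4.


Interval decomposition of M: I[1,2], I[3,4]^2, I[4,4]^2.
HN type (ℓ=3): μ^(1)=29; μ^(2)=1; μ^(3)=-31

((1, 1, 0, 0); (0, 0, 0, 4); (0, 0, 2, 0))


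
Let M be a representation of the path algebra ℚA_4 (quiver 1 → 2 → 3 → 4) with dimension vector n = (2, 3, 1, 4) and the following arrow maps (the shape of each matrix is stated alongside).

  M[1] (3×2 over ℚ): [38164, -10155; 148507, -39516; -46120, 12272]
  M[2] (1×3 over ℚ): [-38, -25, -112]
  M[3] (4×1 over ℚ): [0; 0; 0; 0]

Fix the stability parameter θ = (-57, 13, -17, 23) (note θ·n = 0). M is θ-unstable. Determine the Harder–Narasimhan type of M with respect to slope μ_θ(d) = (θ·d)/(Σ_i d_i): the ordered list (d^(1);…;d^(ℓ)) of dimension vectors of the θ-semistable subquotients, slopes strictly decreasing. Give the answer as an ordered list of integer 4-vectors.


Barcode: M ≅ I[1,2], I[1,3], I[2,2], I[4,4]^4. HN layers by μ_θ (4 steps, strictly decreasing):
  μ^(1)=23; μ^(2)=13; μ^(3)=-2; μ^(4)=-57

((0, 0, 0, 4); (0, 2, 0, 0); (0, 1, 1, 0); (2, 0, 0, 0))


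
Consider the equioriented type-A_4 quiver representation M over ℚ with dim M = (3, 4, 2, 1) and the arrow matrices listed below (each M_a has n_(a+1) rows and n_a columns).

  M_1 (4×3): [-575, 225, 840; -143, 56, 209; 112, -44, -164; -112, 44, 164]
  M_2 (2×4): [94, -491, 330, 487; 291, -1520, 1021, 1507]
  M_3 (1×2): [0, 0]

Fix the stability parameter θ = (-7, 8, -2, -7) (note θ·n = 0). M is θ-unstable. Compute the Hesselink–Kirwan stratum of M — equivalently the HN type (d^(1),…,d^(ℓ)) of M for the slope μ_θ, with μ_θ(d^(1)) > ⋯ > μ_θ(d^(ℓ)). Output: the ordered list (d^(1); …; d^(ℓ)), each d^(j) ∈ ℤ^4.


Barcode: M ≅ I[1,1], I[1,3]^2, I[2,2]^2, I[4,4]. HN layers by μ_θ (3 steps, strictly decreasing):
  μ^(1)=8; μ^(2)=3; μ^(3)=-7

((0, 2, 0, 0); (0, 2, 2, 0); (3, 0, 0, 1))


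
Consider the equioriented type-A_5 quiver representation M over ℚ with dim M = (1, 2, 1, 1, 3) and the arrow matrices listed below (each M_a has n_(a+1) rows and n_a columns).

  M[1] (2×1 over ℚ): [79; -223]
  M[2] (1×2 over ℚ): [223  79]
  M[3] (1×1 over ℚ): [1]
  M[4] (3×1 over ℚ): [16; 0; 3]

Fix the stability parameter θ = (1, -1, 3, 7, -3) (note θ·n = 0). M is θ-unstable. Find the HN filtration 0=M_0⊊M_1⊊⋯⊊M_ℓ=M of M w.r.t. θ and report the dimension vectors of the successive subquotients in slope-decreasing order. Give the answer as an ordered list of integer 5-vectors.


Barcode: M ≅ I[1,2], I[2,5], I[5,5]^2. HN layers by μ_θ (4 steps, strictly decreasing):
  μ^(1)=7/3; μ^(2)=0; μ^(3)=-1; μ^(4)=-3

((0, 0, 1, 1, 1); (1, 1, 0, 0, 0); (0, 1, 0, 0, 0); (0, 0, 0, 0, 2))


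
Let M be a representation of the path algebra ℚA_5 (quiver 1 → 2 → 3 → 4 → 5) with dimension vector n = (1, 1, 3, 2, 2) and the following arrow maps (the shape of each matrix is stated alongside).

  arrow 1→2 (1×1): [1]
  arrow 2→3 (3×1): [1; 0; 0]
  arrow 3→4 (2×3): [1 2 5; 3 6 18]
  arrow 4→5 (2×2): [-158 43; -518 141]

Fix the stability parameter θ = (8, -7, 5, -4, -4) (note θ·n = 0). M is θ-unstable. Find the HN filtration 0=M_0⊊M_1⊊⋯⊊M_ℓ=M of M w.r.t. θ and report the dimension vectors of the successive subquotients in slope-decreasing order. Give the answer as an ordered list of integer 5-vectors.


Barcode: M ≅ I[1,5], I[3,3], I[3,5]. HN layers by μ_θ (3 steps, strictly decreasing):
  μ^(1)=5; μ^(2)=-2/5; μ^(3)=-1

((0, 0, 1, 0, 0); (1, 1, 1, 1, 1); (0, 0, 1, 1, 1))


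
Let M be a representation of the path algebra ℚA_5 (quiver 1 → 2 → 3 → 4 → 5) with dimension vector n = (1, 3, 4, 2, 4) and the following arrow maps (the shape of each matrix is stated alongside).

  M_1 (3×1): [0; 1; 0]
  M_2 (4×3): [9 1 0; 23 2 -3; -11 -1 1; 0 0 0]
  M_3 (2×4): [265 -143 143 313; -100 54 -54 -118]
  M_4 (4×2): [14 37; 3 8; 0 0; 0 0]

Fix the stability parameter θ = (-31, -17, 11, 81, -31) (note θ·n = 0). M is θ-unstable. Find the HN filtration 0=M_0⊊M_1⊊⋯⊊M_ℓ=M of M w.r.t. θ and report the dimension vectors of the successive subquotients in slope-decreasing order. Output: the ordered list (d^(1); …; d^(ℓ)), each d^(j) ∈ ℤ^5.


Barcode: M ≅ I[1,5], I[2,3], I[2,5], I[3,3], I[5,5]^2. HN layers by μ_θ (4 steps, strictly decreasing):
  μ^(1)=25; μ^(2)=11; μ^(3)=-17; μ^(4)=-31

((0, 0, 0, 2, 2); (0, 0, 4, 0, 0); (0, 3, 0, 0, 0); (1, 0, 0, 0, 2))


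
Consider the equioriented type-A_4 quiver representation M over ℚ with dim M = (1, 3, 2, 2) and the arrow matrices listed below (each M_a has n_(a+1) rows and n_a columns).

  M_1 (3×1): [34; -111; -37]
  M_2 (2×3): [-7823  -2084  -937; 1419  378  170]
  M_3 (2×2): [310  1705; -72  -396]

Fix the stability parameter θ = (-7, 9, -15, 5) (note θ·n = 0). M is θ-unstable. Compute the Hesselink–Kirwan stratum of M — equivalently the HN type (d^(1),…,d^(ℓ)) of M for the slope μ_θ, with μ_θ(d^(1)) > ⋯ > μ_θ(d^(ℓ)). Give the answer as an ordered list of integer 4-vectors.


Barcode: M ≅ I[1,3], I[2,2], I[2,4], I[4,4]. HN layers by μ_θ (4 steps, strictly decreasing):
  μ^(1)=9; μ^(2)=5; μ^(3)=-3; μ^(4)=-7

((0, 1, 0, 0); (0, 0, 0, 2); (0, 2, 2, 0); (1, 0, 0, 0))


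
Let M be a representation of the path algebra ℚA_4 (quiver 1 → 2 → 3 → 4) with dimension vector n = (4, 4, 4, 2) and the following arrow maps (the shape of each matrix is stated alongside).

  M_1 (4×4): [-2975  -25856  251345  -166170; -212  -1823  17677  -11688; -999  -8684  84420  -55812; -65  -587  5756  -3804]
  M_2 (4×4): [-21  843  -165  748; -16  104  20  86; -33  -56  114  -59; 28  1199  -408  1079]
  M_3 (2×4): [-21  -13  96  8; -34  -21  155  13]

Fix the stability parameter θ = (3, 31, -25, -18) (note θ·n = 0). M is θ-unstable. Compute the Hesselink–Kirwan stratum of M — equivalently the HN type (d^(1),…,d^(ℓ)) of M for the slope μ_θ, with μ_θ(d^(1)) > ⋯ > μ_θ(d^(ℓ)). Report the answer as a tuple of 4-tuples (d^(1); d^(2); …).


Barcode: M ≅ I[1,3]^2, I[1,4]^2. HN layers by μ_θ (2 steps, strictly decreasing):
  μ^(1)=3; μ^(2)=-9/4

((2, 2, 2, 0); (2, 2, 2, 2))


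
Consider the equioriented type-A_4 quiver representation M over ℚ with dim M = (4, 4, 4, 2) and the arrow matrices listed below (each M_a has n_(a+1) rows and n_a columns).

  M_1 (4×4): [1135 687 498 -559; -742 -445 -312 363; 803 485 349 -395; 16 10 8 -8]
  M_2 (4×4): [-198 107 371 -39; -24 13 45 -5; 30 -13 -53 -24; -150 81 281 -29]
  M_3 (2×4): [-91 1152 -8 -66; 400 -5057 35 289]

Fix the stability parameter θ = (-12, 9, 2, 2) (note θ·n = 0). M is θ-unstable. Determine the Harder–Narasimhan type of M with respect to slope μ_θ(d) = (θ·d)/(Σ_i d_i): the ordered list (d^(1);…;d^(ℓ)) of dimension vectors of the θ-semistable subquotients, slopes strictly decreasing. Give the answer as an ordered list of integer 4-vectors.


Via rank(M_{q-1}∘⋯∘M_p): M ≅ I[1,2], I[1,3], I[1,4]^2, I[3,3].
μ_θ-semistable layers: μ^(1)=9; μ^(2)=11/2; μ^(3)=13/3; μ^(4)=2; μ^(5)=-12

((0, 1, 0, 0); (0, 1, 1, 0); (0, 2, 2, 2); (0, 0, 1, 0); (4, 0, 0, 0))


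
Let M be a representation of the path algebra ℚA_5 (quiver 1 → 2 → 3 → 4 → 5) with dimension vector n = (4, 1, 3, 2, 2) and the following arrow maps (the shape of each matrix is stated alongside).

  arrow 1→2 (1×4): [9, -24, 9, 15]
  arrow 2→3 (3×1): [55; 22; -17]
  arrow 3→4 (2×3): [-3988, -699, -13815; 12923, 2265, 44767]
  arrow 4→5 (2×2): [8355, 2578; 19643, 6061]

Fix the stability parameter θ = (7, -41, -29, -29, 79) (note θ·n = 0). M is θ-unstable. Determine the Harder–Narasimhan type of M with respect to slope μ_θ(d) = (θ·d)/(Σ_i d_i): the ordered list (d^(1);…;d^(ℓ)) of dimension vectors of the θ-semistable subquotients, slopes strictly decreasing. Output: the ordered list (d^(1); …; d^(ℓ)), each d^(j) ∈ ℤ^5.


Via rank(M_{q-1}∘⋯∘M_p): M ≅ I[1,1]^3, I[1,5], I[3,3], I[3,5].
μ_θ-semistable layers: μ^(1)=79; μ^(2)=7; μ^(3)=-23; μ^(4)=-29

((0, 0, 0, 0, 2); (3, 0, 0, 0, 0); (1, 1, 1, 1, 0); (0, 0, 2, 1, 0))


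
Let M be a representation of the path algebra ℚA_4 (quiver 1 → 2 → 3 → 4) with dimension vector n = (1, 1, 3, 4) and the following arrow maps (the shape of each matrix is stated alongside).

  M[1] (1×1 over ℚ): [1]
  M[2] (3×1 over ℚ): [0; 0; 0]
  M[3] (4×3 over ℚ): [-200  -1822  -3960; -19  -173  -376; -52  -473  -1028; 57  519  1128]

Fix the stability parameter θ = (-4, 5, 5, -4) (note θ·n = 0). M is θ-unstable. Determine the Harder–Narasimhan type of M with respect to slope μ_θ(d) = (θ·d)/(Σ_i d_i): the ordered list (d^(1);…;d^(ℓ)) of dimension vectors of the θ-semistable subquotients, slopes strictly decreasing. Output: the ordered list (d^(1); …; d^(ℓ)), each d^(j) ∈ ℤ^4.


Via rank(M_{q-1}∘⋯∘M_p): M ≅ I[1,2], I[3,3], I[3,4]^2, I[4,4]^2.
μ_θ-semistable layers: μ^(1)=5; μ^(2)=1/2; μ^(3)=-4

((0, 1, 1, 0); (0, 0, 2, 2); (1, 0, 0, 2))


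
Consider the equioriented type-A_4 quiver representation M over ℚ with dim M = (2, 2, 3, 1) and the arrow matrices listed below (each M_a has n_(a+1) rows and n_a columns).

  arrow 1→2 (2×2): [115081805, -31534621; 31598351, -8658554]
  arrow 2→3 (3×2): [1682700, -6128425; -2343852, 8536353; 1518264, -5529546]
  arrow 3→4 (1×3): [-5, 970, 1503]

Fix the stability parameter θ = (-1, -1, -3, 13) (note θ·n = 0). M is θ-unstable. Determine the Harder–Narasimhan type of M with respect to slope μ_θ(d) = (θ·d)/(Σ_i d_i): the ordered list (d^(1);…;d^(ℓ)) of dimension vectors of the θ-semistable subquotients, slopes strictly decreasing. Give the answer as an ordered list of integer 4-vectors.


Interval decomposition of M: I[1,2], I[1,4], I[3,3]^2.
HN type (ℓ=4): μ^(1)=13; μ^(2)=-1; μ^(3)=-5/3; μ^(4)=-3

((0, 0, 0, 1); (1, 1, 0, 0); (1, 1, 1, 0); (0, 0, 2, 0))


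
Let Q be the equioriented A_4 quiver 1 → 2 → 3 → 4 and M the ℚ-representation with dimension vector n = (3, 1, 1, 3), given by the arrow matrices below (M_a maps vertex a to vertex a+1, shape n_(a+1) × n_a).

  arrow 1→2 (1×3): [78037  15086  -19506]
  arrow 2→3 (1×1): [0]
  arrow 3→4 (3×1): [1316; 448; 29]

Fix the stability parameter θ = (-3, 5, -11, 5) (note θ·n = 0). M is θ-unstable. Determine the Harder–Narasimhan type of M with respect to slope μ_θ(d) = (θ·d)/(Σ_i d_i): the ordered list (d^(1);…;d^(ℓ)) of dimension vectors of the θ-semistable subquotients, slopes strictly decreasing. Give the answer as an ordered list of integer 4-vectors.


Barcode: M ≅ I[1,1]^2, I[1,2], I[3,4], I[4,4]^2. HN layers by μ_θ (3 steps, strictly decreasing):
  μ^(1)=5; μ^(2)=-3; μ^(3)=-11

((0, 1, 0, 3); (3, 0, 0, 0); (0, 0, 1, 0))


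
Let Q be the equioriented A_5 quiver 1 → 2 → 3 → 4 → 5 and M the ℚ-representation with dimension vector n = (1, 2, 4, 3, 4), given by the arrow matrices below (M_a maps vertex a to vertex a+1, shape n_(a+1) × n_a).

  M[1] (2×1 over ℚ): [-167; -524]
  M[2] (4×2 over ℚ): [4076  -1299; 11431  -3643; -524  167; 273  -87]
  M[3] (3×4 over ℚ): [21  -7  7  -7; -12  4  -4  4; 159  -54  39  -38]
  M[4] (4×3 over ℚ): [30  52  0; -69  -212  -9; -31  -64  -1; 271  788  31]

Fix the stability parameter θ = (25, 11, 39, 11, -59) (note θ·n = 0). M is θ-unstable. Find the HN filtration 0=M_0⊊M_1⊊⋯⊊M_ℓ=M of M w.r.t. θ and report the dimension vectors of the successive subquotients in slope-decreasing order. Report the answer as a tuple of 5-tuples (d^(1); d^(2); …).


Barcode: M ≅ I[1,3], I[2,3], I[3,5]^2, I[4,4], I[5,5]^2. HN layers by μ_θ (5 steps, strictly decreasing):
  μ^(1)=39; μ^(2)=18; μ^(3)=11; μ^(4)=-3; μ^(5)=-59

((0, 0, 2, 0, 0); (1, 1, 0, 0, 0); (0, 1, 0, 1, 0); (0, 0, 2, 2, 2); (0, 0, 0, 0, 2))


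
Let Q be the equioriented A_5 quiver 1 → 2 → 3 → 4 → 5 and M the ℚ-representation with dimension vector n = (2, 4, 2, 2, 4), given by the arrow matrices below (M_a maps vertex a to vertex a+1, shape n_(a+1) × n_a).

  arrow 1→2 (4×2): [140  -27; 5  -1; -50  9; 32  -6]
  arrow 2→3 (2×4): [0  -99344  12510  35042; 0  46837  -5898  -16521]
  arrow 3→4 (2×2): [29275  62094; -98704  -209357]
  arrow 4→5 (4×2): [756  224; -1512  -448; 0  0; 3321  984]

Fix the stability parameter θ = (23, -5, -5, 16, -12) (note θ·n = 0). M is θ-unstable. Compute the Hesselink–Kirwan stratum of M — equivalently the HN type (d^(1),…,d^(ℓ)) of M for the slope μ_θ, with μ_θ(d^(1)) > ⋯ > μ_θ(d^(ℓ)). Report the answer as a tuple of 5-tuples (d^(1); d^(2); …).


Via rank(M_{q-1}∘⋯∘M_p): M ≅ I[1,4], I[1,5], I[2,2]^2, I[5,5]^3.
μ_θ-semistable layers: μ^(1)=16; μ^(2)=13/3; μ^(3)=17/5; μ^(4)=-5; μ^(5)=-12

((0, 0, 0, 1, 0); (1, 1, 1, 0, 0); (1, 1, 1, 1, 1); (0, 2, 0, 0, 0); (0, 0, 0, 0, 3))


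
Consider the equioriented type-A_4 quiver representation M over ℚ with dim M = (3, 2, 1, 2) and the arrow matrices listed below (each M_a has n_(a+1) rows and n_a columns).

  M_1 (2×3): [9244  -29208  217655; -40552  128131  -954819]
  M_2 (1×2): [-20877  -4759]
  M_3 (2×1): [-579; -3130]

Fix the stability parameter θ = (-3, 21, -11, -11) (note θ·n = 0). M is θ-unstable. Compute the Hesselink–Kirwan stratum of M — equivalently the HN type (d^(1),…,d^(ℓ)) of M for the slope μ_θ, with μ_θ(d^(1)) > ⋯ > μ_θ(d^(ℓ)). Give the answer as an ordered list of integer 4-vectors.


Interval decomposition of M: I[1,1], I[1,2], I[1,4], I[4,4].
HN type (ℓ=4): μ^(1)=21; μ^(2)=-1/3; μ^(3)=-3; μ^(4)=-11

((0, 1, 0, 0); (0, 1, 1, 1); (3, 0, 0, 0); (0, 0, 0, 1))


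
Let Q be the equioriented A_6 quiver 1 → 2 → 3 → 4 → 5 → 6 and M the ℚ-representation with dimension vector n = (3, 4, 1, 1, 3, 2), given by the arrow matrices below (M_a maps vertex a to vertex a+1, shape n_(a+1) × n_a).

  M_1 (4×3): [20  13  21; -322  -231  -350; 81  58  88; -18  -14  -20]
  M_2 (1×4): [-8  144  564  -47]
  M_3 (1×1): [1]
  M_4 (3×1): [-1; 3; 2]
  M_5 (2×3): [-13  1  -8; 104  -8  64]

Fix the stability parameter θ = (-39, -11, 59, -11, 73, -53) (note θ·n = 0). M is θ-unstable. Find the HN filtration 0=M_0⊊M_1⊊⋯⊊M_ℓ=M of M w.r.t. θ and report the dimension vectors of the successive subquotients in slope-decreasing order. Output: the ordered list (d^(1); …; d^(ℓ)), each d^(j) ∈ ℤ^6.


Barcode: M ≅ I[1,2]^2, I[1,5], I[2,2], I[5,5], I[5,6], I[6,6]. HN layers by μ_θ (6 steps, strictly decreasing):
  μ^(1)=73; μ^(2)=24; μ^(3)=10; μ^(4)=-11; μ^(5)=-39; μ^(6)=-53

((0, 0, 0, 0, 2, 0); (0, 0, 1, 1, 0, 0); (0, 0, 0, 0, 1, 1); (0, 4, 0, 0, 0, 0); (3, 0, 0, 0, 0, 0); (0, 0, 0, 0, 0, 1))


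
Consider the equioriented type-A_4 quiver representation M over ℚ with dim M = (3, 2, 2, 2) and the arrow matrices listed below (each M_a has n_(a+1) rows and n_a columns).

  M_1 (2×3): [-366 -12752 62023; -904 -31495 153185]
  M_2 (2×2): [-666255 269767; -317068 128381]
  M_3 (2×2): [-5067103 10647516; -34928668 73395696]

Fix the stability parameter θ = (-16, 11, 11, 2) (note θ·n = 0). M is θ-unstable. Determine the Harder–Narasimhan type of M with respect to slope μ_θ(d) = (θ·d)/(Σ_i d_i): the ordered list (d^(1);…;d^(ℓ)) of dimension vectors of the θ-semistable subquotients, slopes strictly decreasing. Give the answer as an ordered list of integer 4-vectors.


Interval decomposition of M: I[1,1], I[1,3], I[1,4], I[4,4].
HN type (ℓ=4): μ^(1)=11; μ^(2)=8; μ^(3)=2; μ^(4)=-16

((0, 1, 1, 0); (0, 1, 1, 1); (0, 0, 0, 1); (3, 0, 0, 0))


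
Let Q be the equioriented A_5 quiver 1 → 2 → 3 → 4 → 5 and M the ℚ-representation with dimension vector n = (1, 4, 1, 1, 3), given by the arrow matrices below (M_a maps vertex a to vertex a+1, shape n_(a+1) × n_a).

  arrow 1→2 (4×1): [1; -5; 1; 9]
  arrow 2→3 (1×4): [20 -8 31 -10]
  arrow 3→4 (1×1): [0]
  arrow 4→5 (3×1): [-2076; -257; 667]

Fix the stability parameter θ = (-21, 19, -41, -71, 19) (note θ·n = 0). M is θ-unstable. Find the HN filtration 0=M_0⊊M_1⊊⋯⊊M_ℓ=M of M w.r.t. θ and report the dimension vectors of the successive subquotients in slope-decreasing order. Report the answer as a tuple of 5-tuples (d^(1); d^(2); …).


Interval decomposition of M: I[1,3], I[2,2]^3, I[4,5], I[5,5]^2.
HN type (ℓ=4): μ^(1)=19; μ^(2)=-11; μ^(3)=-21; μ^(4)=-71

((0, 3, 0, 0, 3); (0, 1, 1, 0, 0); (1, 0, 0, 0, 0); (0, 0, 0, 1, 0))


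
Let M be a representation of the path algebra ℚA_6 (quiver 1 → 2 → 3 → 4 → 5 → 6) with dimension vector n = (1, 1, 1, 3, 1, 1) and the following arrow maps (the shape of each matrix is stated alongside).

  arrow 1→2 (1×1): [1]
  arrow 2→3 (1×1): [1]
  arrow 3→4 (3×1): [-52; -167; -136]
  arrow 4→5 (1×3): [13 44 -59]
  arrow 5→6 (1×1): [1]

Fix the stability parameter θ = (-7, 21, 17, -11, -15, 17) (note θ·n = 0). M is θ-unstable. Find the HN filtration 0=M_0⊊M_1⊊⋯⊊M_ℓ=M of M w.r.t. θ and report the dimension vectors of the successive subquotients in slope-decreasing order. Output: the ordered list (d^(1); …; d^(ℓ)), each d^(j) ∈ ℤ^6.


Barcode: M ≅ I[1,4], I[4,4], I[4,6]. HN layers by μ_θ (5 steps, strictly decreasing):
  μ^(1)=17; μ^(2)=9; μ^(3)=-7; μ^(4)=-11; μ^(5)=-13

((0, 0, 0, 0, 0, 1); (0, 1, 1, 1, 0, 0); (1, 0, 0, 0, 0, 0); (0, 0, 0, 1, 0, 0); (0, 0, 0, 1, 1, 0))


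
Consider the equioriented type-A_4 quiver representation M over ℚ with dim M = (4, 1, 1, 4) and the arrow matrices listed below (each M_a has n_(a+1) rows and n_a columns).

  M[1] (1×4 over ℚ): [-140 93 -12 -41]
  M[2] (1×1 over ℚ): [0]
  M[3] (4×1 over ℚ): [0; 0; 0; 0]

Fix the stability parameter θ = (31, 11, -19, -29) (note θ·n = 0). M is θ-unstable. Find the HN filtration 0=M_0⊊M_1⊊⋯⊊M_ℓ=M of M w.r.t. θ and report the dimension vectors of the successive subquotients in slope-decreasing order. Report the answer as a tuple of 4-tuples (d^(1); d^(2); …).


Barcode: M ≅ I[1,1]^3, I[1,2], I[3,3], I[4,4]^4. HN layers by μ_θ (4 steps, strictly decreasing):
  μ^(1)=31; μ^(2)=21; μ^(3)=-19; μ^(4)=-29

((3, 0, 0, 0); (1, 1, 0, 0); (0, 0, 1, 0); (0, 0, 0, 4))


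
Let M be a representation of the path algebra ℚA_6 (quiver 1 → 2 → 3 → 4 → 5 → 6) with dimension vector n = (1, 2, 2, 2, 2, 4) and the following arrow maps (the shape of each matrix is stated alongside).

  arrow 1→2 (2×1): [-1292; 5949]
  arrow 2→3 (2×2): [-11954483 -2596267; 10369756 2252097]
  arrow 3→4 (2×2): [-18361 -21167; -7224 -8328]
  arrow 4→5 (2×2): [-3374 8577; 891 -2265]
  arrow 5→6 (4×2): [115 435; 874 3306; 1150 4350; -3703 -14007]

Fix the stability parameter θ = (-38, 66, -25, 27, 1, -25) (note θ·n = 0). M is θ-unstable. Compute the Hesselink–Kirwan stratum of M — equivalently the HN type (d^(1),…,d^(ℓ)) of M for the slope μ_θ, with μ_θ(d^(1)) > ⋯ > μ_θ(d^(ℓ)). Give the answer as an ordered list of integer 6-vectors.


Via rank(M_{q-1}∘⋯∘M_p): M ≅ I[1,3], I[2,6], I[4,5], I[6,6]^3.
μ_θ-semistable layers: μ^(1)=41/2; μ^(2)=14; μ^(3)=44/5; μ^(4)=-25; μ^(5)=-38

((0, 1, 1, 0, 0, 0); (0, 0, 0, 1, 1, 0); (0, 1, 1, 1, 1, 1); (0, 0, 0, 0, 0, 3); (1, 0, 0, 0, 0, 0))


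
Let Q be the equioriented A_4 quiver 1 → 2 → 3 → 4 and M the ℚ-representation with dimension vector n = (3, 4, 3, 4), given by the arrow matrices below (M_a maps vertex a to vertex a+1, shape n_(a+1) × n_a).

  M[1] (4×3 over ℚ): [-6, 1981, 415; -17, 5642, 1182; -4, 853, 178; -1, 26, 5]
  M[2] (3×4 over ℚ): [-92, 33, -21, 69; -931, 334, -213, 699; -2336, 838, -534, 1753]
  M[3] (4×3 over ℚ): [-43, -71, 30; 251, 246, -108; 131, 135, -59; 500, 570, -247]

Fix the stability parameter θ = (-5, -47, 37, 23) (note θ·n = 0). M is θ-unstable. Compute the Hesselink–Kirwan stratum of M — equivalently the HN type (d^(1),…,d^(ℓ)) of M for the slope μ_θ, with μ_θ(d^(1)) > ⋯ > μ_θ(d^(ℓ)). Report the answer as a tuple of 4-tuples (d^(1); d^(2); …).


Interval decomposition of M: I[1,4]^3, I[2,2], I[4,4].
HN type (ℓ=4): μ^(1)=30; μ^(2)=23; μ^(3)=-26; μ^(4)=-47

((0, 0, 3, 3); (0, 0, 0, 1); (3, 3, 0, 0); (0, 1, 0, 0))


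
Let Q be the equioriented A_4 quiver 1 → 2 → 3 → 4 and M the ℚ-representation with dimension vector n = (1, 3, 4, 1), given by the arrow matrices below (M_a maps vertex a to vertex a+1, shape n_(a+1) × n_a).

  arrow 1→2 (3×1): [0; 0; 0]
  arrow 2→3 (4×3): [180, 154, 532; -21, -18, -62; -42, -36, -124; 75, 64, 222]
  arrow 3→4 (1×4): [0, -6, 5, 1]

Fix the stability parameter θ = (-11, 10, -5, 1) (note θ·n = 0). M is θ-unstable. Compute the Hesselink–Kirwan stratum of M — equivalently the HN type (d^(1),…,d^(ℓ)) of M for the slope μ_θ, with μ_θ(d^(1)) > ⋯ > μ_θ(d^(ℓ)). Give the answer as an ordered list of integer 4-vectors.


Interval decomposition of M: I[1,1], I[2,2], I[2,3], I[2,4], I[3,3]^2.
HN type (ℓ=5): μ^(1)=10; μ^(2)=5/2; μ^(3)=2; μ^(4)=-5; μ^(5)=-11

((0, 1, 0, 0); (0, 1, 1, 0); (0, 1, 1, 1); (0, 0, 2, 0); (1, 0, 0, 0))


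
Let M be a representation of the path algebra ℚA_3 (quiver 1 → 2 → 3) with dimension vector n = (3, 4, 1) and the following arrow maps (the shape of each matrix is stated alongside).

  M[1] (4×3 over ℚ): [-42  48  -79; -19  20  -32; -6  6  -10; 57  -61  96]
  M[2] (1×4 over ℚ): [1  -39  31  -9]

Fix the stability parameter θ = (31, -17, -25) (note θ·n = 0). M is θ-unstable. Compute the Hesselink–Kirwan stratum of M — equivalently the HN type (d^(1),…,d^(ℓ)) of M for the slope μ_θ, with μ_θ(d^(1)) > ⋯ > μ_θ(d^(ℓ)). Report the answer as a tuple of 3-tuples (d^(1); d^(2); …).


Barcode: M ≅ I[1,2]^2, I[1,3], I[2,2]. HN layers by μ_θ (3 steps, strictly decreasing):
  μ^(1)=7; μ^(2)=-11/3; μ^(3)=-17

((2, 2, 0); (1, 1, 1); (0, 1, 0))


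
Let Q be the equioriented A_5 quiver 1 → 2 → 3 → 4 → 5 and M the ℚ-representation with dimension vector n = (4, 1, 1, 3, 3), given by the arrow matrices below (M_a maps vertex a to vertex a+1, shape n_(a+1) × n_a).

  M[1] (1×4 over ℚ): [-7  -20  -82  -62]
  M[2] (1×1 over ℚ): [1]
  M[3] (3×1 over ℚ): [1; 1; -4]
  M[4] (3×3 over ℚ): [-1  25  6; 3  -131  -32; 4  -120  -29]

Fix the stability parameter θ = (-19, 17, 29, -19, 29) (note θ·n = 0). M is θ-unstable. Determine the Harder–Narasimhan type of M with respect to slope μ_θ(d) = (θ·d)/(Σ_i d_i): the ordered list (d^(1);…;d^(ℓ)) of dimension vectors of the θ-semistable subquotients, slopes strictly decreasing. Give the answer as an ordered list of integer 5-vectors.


Interval decomposition of M: I[1,1]^3, I[1,4], I[4,5]^2, I[5,5].
HN type (ℓ=3): μ^(1)=29; μ^(2)=9; μ^(3)=-19

((0, 0, 0, 0, 3); (0, 1, 1, 1, 0); (4, 0, 0, 2, 0))


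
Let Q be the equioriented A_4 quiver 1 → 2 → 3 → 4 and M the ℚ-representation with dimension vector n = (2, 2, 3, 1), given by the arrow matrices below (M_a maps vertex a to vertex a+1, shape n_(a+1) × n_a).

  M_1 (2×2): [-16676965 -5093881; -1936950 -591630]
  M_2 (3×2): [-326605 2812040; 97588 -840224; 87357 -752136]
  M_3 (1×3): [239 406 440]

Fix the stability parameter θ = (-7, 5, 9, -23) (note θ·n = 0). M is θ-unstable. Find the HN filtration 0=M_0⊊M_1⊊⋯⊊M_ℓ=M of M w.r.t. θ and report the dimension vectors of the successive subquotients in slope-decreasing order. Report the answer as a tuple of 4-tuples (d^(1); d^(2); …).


Interval decomposition of M: I[1,1], I[1,4], I[2,2], I[3,3]^2.
HN type (ℓ=4): μ^(1)=9; μ^(2)=5; μ^(3)=-3; μ^(4)=-7

((0, 0, 2, 0); (0, 1, 0, 0); (0, 1, 1, 1); (2, 0, 0, 0))


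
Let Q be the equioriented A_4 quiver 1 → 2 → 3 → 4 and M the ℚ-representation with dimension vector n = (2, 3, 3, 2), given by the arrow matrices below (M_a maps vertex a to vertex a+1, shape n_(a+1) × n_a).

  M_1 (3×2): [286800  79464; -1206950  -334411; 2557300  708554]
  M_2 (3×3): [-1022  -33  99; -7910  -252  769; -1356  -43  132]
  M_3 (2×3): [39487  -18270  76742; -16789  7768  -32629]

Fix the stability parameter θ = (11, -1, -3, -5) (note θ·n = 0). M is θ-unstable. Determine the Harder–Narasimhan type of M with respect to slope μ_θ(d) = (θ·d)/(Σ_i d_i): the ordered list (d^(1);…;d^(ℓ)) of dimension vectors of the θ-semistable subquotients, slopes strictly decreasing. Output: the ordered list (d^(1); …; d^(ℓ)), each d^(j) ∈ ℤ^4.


Via rank(M_{q-1}∘⋯∘M_p): M ≅ I[1,1], I[1,4], I[2,3], I[2,4].
μ_θ-semistable layers: μ^(1)=11; μ^(2)=1/2; μ^(3)=-2; μ^(4)=-3

((1, 0, 0, 0); (1, 1, 1, 1); (0, 1, 1, 0); (0, 1, 1, 1))


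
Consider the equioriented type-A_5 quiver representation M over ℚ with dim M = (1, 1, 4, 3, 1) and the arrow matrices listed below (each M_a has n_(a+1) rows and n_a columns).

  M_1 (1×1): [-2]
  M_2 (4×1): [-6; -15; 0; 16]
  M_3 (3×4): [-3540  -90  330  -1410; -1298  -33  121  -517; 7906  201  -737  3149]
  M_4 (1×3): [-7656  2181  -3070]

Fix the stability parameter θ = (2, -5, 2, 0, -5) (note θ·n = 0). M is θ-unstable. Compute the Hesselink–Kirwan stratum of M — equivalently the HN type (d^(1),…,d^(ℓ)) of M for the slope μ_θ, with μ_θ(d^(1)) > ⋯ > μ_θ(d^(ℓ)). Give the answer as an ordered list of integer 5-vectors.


Barcode: M ≅ I[1,5], I[3,3]^3, I[4,4]^2. HN layers by μ_θ (4 steps, strictly decreasing):
  μ^(1)=2; μ^(2)=0; μ^(3)=-1; μ^(4)=-3/2

((0, 0, 3, 0, 0); (0, 0, 0, 2, 0); (0, 0, 1, 1, 1); (1, 1, 0, 0, 0))


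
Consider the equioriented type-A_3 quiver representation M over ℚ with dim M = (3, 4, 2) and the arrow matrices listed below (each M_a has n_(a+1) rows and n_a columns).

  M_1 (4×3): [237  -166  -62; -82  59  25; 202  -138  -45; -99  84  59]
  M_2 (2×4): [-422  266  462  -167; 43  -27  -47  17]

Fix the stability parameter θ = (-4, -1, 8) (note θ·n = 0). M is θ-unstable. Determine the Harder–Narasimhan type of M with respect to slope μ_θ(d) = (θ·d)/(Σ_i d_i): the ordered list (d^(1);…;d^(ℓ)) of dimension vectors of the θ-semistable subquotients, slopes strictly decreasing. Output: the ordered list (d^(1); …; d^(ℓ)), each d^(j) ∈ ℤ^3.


Barcode: M ≅ I[1,2], I[1,3]^2, I[2,2]. HN layers by μ_θ (3 steps, strictly decreasing):
  μ^(1)=8; μ^(2)=-1; μ^(3)=-4

((0, 0, 2); (0, 4, 0); (3, 0, 0))


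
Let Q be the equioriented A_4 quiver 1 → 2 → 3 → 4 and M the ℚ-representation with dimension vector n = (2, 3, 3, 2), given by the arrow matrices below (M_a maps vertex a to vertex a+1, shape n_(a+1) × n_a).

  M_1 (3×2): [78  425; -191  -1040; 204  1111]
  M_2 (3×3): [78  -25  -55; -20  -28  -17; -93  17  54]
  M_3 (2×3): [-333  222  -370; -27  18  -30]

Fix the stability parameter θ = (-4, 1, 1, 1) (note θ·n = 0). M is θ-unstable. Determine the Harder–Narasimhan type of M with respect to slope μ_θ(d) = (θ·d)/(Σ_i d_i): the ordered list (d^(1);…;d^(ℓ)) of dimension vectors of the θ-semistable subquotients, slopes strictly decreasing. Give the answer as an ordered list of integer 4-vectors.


Interval decomposition of M: I[1,3], I[1,4], I[2,3], I[4,4].
HN type (ℓ=2): μ^(1)=1; μ^(2)=-4

((0, 3, 3, 2); (2, 0, 0, 0))


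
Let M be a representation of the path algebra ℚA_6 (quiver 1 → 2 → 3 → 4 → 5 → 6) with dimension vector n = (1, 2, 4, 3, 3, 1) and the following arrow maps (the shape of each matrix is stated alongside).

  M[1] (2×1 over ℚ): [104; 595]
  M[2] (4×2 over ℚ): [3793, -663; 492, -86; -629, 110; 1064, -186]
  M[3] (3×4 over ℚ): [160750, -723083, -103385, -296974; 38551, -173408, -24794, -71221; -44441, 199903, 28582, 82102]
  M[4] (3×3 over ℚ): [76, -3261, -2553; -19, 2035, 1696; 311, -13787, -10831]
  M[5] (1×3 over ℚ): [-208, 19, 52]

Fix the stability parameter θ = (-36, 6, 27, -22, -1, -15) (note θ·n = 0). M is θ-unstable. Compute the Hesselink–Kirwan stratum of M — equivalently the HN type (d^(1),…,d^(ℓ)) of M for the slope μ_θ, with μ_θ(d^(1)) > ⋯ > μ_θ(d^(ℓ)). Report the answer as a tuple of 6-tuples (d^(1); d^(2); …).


Barcode: M ≅ I[1,6], I[2,5], I[3,3], I[3,5]. HN layers by μ_θ (5 steps, strictly decreasing):
  μ^(1)=27; μ^(2)=5/2; μ^(3)=4/3; μ^(4)=-1; μ^(5)=-36

((0, 0, 1, 0, 0, 0); (0, 1, 1, 1, 1, 0); (0, 0, 1, 1, 1, 0); (0, 1, 1, 1, 1, 1); (1, 0, 0, 0, 0, 0))


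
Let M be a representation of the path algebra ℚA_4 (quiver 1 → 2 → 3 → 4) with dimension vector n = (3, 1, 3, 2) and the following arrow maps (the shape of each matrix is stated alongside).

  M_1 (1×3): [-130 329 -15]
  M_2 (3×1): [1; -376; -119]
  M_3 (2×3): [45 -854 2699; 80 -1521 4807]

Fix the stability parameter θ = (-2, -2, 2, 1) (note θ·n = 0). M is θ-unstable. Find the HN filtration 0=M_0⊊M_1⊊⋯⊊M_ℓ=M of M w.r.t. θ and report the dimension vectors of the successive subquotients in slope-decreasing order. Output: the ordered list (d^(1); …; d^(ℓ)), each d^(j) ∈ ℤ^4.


Barcode: M ≅ I[1,1]^2, I[1,4], I[3,3], I[3,4]. HN layers by μ_θ (3 steps, strictly decreasing):
  μ^(1)=2; μ^(2)=3/2; μ^(3)=-2

((0, 0, 1, 0); (0, 0, 2, 2); (3, 1, 0, 0))


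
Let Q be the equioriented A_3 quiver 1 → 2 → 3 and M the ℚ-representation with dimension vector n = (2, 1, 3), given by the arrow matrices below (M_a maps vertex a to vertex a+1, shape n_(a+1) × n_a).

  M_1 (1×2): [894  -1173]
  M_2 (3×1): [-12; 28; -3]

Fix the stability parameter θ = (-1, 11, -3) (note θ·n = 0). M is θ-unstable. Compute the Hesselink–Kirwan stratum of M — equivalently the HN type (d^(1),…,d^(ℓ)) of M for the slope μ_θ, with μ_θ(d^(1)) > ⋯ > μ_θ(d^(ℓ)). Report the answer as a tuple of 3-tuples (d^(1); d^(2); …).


Interval decomposition of M: I[1,1], I[1,3], I[3,3]^2.
HN type (ℓ=3): μ^(1)=4; μ^(2)=-1; μ^(3)=-3

((0, 1, 1); (2, 0, 0); (0, 0, 2))


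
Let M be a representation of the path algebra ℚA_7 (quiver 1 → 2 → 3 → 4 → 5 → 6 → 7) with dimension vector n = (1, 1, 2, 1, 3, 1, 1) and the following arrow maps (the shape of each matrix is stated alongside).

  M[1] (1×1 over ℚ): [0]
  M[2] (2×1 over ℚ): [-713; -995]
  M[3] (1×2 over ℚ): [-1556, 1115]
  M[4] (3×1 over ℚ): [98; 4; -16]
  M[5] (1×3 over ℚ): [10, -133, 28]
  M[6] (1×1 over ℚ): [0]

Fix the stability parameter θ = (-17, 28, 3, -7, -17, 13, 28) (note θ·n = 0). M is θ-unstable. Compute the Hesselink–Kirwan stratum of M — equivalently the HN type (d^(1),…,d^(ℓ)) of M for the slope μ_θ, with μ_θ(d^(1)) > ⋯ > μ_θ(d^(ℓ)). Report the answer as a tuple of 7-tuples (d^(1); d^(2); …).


Interval decomposition of M: I[1,1], I[2,5], I[3,3], I[5,5], I[5,6], I[7,7].
HN type (ℓ=5): μ^(1)=28; μ^(2)=13; μ^(3)=3; μ^(4)=7/4; μ^(5)=-17

((0, 0, 0, 0, 0, 0, 1); (0, 0, 0, 0, 0, 1, 0); (0, 0, 1, 0, 0, 0, 0); (0, 1, 1, 1, 1, 0, 0); (1, 0, 0, 0, 2, 0, 0))


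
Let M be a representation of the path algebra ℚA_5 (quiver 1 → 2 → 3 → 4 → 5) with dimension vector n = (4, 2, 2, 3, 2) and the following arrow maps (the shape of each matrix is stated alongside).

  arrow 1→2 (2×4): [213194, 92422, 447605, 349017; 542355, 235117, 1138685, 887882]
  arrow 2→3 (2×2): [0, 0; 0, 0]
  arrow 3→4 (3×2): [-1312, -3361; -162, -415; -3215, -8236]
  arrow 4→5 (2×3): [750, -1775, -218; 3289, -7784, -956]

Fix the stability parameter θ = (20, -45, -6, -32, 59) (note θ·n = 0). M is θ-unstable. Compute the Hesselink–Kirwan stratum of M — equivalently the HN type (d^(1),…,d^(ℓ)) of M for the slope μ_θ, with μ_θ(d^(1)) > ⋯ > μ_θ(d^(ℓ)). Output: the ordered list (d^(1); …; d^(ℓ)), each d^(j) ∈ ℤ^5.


Barcode: M ≅ I[1,1]^2, I[1,2]^2, I[3,4], I[3,5], I[4,5]. HN layers by μ_θ (5 steps, strictly decreasing):
  μ^(1)=59; μ^(2)=20; μ^(3)=-25/2; μ^(4)=-19; μ^(5)=-32

((0, 0, 0, 0, 2); (2, 0, 0, 0, 0); (2, 2, 0, 0, 0); (0, 0, 2, 2, 0); (0, 0, 0, 1, 0))


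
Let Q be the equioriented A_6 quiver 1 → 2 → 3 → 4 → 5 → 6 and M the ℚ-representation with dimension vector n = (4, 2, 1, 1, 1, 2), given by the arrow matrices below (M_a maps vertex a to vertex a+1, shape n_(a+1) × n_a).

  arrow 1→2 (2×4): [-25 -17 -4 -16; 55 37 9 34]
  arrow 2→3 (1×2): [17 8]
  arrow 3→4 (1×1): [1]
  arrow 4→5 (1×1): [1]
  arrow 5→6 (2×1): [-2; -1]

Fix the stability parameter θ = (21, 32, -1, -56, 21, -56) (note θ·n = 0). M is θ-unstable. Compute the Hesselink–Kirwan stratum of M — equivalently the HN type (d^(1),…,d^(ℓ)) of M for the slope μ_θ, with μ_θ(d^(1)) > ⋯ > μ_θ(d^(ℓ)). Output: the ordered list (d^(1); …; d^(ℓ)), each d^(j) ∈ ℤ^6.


Barcode: M ≅ I[1,1]^2, I[1,2], I[1,6], I[6,6]. HN layers by μ_θ (4 steps, strictly decreasing):
  μ^(1)=32; μ^(2)=21; μ^(3)=-13/2; μ^(4)=-56

((0, 1, 0, 0, 0, 0); (3, 0, 0, 0, 0, 0); (1, 1, 1, 1, 1, 1); (0, 0, 0, 0, 0, 1))


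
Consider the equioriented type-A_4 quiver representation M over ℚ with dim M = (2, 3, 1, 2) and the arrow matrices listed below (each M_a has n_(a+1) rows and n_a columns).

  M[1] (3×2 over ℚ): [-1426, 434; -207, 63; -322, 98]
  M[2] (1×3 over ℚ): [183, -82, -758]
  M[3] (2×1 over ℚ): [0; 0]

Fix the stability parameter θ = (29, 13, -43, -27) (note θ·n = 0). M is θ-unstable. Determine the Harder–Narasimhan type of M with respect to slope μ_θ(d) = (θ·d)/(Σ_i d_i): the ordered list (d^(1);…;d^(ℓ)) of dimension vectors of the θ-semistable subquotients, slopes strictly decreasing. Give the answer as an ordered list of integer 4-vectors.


Via rank(M_{q-1}∘⋯∘M_p): M ≅ I[1,1], I[1,3], I[2,2]^2, I[4,4]^2.
μ_θ-semistable layers: μ^(1)=29; μ^(2)=13; μ^(3)=-1/3; μ^(4)=-27

((1, 0, 0, 0); (0, 2, 0, 0); (1, 1, 1, 0); (0, 0, 0, 2))


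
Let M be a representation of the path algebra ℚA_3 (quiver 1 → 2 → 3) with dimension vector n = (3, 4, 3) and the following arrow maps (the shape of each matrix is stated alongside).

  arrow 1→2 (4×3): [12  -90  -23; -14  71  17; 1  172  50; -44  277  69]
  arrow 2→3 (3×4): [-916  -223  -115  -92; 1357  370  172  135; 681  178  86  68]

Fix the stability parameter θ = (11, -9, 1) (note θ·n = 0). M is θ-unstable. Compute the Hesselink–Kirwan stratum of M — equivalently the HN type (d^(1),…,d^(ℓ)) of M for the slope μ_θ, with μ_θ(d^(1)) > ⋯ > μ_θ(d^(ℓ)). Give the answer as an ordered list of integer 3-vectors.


Barcode: M ≅ I[1,3]^3, I[2,2]. HN layers by μ_θ (2 steps, strictly decreasing):
  μ^(1)=1; μ^(2)=-9

((3, 3, 3); (0, 1, 0))


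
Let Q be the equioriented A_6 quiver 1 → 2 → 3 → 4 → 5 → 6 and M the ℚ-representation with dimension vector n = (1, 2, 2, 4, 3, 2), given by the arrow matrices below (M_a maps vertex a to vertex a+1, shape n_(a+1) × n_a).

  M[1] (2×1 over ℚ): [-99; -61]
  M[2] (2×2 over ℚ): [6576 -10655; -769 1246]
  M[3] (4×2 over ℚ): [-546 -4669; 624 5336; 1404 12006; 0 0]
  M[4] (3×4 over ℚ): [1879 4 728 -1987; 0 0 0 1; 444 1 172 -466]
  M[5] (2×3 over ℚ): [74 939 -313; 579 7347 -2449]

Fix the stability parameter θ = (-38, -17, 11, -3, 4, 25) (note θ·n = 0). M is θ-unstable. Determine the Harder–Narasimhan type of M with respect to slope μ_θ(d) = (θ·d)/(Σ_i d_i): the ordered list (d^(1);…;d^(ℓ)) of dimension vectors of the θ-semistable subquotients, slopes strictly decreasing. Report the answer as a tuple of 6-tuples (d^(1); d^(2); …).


Via rank(M_{q-1}∘⋯∘M_p): M ≅ I[1,6], I[2,3], I[4,4], I[4,5], I[4,6].
μ_θ-semistable layers: μ^(1)=25; μ^(2)=11; μ^(3)=4; μ^(4)=-3; μ^(5)=-17; μ^(6)=-38

((0, 0, 0, 0, 0, 2); (0, 0, 1, 0, 0, 0); (0, 0, 1, 1, 3, 0); (0, 0, 0, 3, 0, 0); (0, 2, 0, 0, 0, 0); (1, 0, 0, 0, 0, 0))


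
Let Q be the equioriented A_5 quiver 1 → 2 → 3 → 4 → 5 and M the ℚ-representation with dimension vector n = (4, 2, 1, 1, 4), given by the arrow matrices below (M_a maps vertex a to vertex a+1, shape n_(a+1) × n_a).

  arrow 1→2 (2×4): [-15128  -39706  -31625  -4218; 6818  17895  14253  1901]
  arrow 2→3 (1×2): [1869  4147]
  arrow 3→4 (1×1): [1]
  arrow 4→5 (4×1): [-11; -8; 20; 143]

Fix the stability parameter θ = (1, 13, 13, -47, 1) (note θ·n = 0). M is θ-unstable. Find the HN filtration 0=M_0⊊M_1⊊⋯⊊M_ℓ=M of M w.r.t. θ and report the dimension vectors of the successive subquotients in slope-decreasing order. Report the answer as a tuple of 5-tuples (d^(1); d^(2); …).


Interval decomposition of M: I[1,1]^2, I[1,2], I[1,5], I[5,5]^3.
HN type (ℓ=3): μ^(1)=13; μ^(2)=1; μ^(3)=-5

((0, 1, 0, 0, 0); (3, 0, 0, 0, 4); (1, 1, 1, 1, 0))
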